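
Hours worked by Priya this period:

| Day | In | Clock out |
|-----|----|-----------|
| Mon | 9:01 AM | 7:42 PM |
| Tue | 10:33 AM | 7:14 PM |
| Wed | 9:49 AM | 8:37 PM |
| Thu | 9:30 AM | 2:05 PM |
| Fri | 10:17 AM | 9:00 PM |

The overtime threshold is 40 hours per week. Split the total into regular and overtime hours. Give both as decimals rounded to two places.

Regular 40.00 hours, overtime 5.47 hours

Mon: 9:01 AM–7:42 PM = 10 h 41 min
Tue: 10:33 AM–7:14 PM = 8 h 41 min
Wed: 9:49 AM–8:37 PM = 10 h 48 min
Thu: 9:30 AM–2:05 PM = 4 h 35 min
Fri: 10:17 AM–9:00 PM = 10 h 43 min
Total worked: 45 h 28 min = 45.47 h.
Threshold 40 h → overtime 5 h 28 min, regular 40 h 0 min.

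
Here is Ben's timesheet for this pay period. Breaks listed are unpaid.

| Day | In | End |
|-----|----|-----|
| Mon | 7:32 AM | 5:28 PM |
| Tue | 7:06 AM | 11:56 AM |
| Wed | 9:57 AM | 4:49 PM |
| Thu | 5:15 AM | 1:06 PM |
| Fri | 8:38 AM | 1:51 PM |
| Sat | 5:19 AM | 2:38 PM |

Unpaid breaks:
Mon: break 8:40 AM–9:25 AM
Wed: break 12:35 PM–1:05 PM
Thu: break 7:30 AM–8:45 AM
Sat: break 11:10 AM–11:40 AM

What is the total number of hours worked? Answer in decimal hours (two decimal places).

Mon: 7:32 AM–5:28 PM = 9 h 56 min; less 45 min break → 9 h 11 min
Tue: 7:06 AM–11:56 AM = 4 h 50 min
Wed: 9:57 AM–4:49 PM = 6 h 52 min; less 30 min break → 6 h 22 min
Thu: 5:15 AM–1:06 PM = 7 h 51 min; less 75 min break → 6 h 36 min
Fri: 8:38 AM–1:51 PM = 5 h 13 min
Sat: 5:19 AM–2:38 PM = 9 h 19 min; less 30 min break → 8 h 49 min
Total: 9 h 11 min + 4 h 50 min + 6 h 22 min + 6 h 36 min + 5 h 13 min + 8 h 49 min = 41 h 1 min.

41.02 hours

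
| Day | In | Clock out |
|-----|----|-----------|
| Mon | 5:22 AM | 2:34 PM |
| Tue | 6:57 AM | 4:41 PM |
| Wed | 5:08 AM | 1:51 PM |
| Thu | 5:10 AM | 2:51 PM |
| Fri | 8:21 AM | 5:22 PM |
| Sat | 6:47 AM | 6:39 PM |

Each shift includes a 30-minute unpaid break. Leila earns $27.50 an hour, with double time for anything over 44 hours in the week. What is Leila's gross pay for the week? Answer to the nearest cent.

Mon: 5:22 AM–2:34 PM = 9 h 12 min; less 30 min break → 8 h 42 min
Tue: 6:57 AM–4:41 PM = 9 h 44 min; less 30 min break → 9 h 14 min
Wed: 5:08 AM–1:51 PM = 8 h 43 min; less 30 min break → 8 h 13 min
Thu: 5:10 AM–2:51 PM = 9 h 41 min; less 30 min break → 9 h 11 min
Fri: 8:21 AM–5:22 PM = 9 h 1 min; less 30 min break → 8 h 31 min
Sat: 6:47 AM–6:39 PM = 11 h 52 min; less 30 min break → 11 h 22 min
Total worked: 55 h 13 min = 3313 min.
Regular 44 h 0 min = 2640 min at $27.50/h; overtime 11 h 13 min = 673 min at $55.00/h.
Pay = (2640 × $27.50 + 673 × $55.00) ÷ 60 = $1826.92.

$1826.92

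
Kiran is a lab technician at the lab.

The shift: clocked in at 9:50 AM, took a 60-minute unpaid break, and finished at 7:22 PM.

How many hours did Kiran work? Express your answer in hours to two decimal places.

8.53 hours

The shift: 9:50 AM–7:22 PM = 9 h 32 min; less 60 min break → 8 h 32 min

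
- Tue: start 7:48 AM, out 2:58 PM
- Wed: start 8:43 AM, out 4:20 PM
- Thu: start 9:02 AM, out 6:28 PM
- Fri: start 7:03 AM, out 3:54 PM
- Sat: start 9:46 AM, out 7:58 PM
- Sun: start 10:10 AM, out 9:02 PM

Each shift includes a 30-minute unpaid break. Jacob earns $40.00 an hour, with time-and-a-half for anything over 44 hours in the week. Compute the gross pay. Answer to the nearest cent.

$2188.00

Tue: 7:48 AM–2:58 PM = 7 h 10 min; less 30 min break → 6 h 40 min
Wed: 8:43 AM–4:20 PM = 7 h 37 min; less 30 min break → 7 h 7 min
Thu: 9:02 AM–6:28 PM = 9 h 26 min; less 30 min break → 8 h 56 min
Fri: 7:03 AM–3:54 PM = 8 h 51 min; less 30 min break → 8 h 21 min
Sat: 9:46 AM–7:58 PM = 10 h 12 min; less 30 min break → 9 h 42 min
Sun: 10:10 AM–9:02 PM = 10 h 52 min; less 30 min break → 10 h 22 min
Total worked: 51 h 8 min = 3068 min.
Regular 44 h 0 min = 2640 min at $40.00/h; overtime 7 h 8 min = 428 min at $60.00/h.
Pay = (2640 × $40.00 + 428 × $60.00) ÷ 60 = $2188.00.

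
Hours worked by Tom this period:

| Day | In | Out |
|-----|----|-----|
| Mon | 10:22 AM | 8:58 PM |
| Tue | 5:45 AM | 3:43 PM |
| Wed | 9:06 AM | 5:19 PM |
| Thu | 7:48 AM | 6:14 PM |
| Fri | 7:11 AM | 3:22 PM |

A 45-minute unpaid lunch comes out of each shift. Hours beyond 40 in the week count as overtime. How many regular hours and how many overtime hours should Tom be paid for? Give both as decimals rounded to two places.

Mon: 10:22 AM–8:58 PM = 10 h 36 min; less 45 min break → 9 h 51 min
Tue: 5:45 AM–3:43 PM = 9 h 58 min; less 45 min break → 9 h 13 min
Wed: 9:06 AM–5:19 PM = 8 h 13 min; less 45 min break → 7 h 28 min
Thu: 7:48 AM–6:14 PM = 10 h 26 min; less 45 min break → 9 h 41 min
Fri: 7:11 AM–3:22 PM = 8 h 11 min; less 45 min break → 7 h 26 min
Total worked: 43 h 39 min = 43.65 h.
Threshold 40 h → overtime 3 h 39 min, regular 40 h 0 min.

Regular 40.00 hours, overtime 3.65 hours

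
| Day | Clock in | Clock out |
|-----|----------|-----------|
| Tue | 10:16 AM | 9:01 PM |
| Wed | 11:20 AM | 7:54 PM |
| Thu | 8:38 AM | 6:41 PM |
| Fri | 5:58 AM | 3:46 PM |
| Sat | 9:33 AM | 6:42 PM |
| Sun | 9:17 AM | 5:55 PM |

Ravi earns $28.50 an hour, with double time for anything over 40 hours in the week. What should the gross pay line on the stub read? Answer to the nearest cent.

Tue: 10:16 AM–9:01 PM = 10 h 45 min
Wed: 11:20 AM–7:54 PM = 8 h 34 min
Thu: 8:38 AM–6:41 PM = 10 h 3 min
Fri: 5:58 AM–3:46 PM = 9 h 48 min
Sat: 9:33 AM–6:42 PM = 9 h 9 min
Sun: 9:17 AM–5:55 PM = 8 h 38 min
Total worked: 56 h 57 min = 3417 min.
Regular 40 h 0 min = 2400 min at $28.50/h; overtime 16 h 57 min = 1017 min at $57.00/h.
Pay = (2400 × $28.50 + 1017 × $57.00) ÷ 60 = $2106.15.

$2106.15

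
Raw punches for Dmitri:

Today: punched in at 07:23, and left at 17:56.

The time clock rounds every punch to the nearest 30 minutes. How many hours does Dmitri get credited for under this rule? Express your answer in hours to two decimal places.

10.50 hours

Today: in 07:23→07:30, out 17:56→18:00; 10 h 30 min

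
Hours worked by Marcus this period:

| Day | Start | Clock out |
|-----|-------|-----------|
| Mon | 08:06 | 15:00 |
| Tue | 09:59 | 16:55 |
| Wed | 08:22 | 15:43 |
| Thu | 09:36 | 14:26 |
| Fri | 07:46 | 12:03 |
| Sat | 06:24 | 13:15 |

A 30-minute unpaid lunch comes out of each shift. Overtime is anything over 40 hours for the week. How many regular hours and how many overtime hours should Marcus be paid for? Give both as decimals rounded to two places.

Regular 34.15 hours, overtime 0.00 hours

Mon: 08:06–15:00 = 6 h 54 min; less 30 min break → 6 h 24 min
Tue: 09:59–16:55 = 6 h 56 min; less 30 min break → 6 h 26 min
Wed: 08:22–15:43 = 7 h 21 min; less 30 min break → 6 h 51 min
Thu: 09:36–14:26 = 4 h 50 min; less 30 min break → 4 h 20 min
Fri: 07:46–12:03 = 4 h 17 min; less 30 min break → 3 h 47 min
Sat: 06:24–13:15 = 6 h 51 min; less 30 min break → 6 h 21 min
Total worked: 34 h 9 min = 34.15 h.
Threshold 40 h → overtime 0 h 0 min, regular 34 h 9 min.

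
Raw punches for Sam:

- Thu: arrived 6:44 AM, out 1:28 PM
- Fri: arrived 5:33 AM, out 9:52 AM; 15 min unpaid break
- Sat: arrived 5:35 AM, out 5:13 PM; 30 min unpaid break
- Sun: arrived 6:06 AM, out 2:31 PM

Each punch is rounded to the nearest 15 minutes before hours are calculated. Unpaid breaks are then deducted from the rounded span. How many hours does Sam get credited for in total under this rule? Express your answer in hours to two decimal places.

30.50 hours

Thu: in 6:44 AM→6:45 AM, out 1:28 PM→1:30 PM; 6 h 45 min
Fri: in 5:33 AM→5:30 AM, out 9:52 AM→9:45 AM; 4 h 15 min − 15 min = 4 h 0 min
Sat: in 5:35 AM→5:30 AM, out 5:13 PM→5:15 PM; 11 h 45 min − 30 min = 11 h 15 min
Sun: in 6:06 AM→6:00 AM, out 2:31 PM→2:30 PM; 8 h 30 min
Total credited: 30 h 30 min.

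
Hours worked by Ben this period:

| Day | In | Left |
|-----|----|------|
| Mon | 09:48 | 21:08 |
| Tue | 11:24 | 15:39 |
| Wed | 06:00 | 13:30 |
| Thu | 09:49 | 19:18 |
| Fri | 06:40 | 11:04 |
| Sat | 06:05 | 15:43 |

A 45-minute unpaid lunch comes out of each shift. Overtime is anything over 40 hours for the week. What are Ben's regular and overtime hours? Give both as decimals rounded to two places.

Regular 40.00 hours, overtime 2.10 hours

Mon: 09:48–21:08 = 11 h 20 min; less 45 min break → 10 h 35 min
Tue: 11:24–15:39 = 4 h 15 min; less 45 min break → 3 h 30 min
Wed: 06:00–13:30 = 7 h 30 min; less 45 min break → 6 h 45 min
Thu: 09:49–19:18 = 9 h 29 min; less 45 min break → 8 h 44 min
Fri: 06:40–11:04 = 4 h 24 min; less 45 min break → 3 h 39 min
Sat: 06:05–15:43 = 9 h 38 min; less 45 min break → 8 h 53 min
Total worked: 42 h 6 min = 42.10 h.
Threshold 40 h → overtime 2 h 6 min, regular 40 h 0 min.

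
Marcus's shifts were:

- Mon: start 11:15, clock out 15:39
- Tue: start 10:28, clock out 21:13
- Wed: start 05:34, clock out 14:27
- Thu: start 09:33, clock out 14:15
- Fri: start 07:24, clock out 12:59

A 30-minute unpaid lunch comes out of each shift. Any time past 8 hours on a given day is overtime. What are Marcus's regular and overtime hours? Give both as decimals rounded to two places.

Regular 29.18 hours, overtime 2.63 hours

Mon: 11:15–15:39 = 4 h 24 min; less 30 min break → 3 h 54 min
Tue: 10:28–21:13 = 10 h 45 min; less 30 min break → 10 h 15 min
Wed: 05:34–14:27 = 8 h 53 min; less 30 min break → 8 h 23 min
Thu: 09:33–14:15 = 4 h 42 min; less 30 min break → 4 h 12 min
Fri: 07:24–12:59 = 5 h 35 min; less 30 min break → 5 h 5 min
Mon reg 3 h 54 min / OT 0 h 0 min; Tue reg 8 h 0 min / OT 2 h 15 min; Wed reg 8 h 0 min / OT 0 h 23 min; Thu reg 4 h 12 min / OT 0 h 0 min; Fri reg 5 h 5 min / OT 0 h 0 min.
Totals: regular 29 h 11 min, overtime 2 h 38 min.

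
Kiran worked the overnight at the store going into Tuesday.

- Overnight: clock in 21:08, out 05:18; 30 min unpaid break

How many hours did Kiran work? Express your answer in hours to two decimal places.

Overnight: 21:08 → midnight = 2 h 52 min; midnight → 05:18 = 5 h 18 min; span 8 h 10 min; less 30 min break → 7 h 40 min

7.67 hours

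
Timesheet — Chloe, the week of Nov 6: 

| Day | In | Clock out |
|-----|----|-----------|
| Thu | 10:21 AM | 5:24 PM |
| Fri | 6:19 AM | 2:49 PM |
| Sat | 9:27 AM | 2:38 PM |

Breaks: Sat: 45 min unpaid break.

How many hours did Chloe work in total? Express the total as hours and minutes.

19 h 59 min

Thu: 10:21 AM–5:24 PM = 7 h 3 min
Fri: 6:19 AM–2:49 PM = 8 h 30 min
Sat: 9:27 AM–2:38 PM = 5 h 11 min; less 45 min break → 4 h 26 min
Total: 7 h 3 min + 8 h 30 min + 4 h 26 min = 19 h 59 min.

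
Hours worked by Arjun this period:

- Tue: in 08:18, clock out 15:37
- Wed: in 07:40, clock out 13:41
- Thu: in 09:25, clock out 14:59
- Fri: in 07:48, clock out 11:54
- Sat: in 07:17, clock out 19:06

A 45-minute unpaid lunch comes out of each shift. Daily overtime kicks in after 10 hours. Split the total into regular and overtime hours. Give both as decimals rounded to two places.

Regular 30.00 hours, overtime 1.07 hours

Tue: 08:18–15:37 = 7 h 19 min; less 45 min break → 6 h 34 min
Wed: 07:40–13:41 = 6 h 1 min; less 45 min break → 5 h 16 min
Thu: 09:25–14:59 = 5 h 34 min; less 45 min break → 4 h 49 min
Fri: 07:48–11:54 = 4 h 6 min; less 45 min break → 3 h 21 min
Sat: 07:17–19:06 = 11 h 49 min; less 45 min break → 11 h 4 min
Tue reg 6 h 34 min / OT 0 h 0 min; Wed reg 5 h 16 min / OT 0 h 0 min; Thu reg 4 h 49 min / OT 0 h 0 min; Fri reg 3 h 21 min / OT 0 h 0 min; Sat reg 10 h 0 min / OT 1 h 4 min.
Totals: regular 30 h 0 min, overtime 1 h 4 min.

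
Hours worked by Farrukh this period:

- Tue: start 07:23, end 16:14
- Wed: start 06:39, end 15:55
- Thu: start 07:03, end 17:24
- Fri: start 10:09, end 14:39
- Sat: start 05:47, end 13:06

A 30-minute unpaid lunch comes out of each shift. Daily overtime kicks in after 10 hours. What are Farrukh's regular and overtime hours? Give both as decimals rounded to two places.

Tue: 07:23–16:14 = 8 h 51 min; less 30 min break → 8 h 21 min
Wed: 06:39–15:55 = 9 h 16 min; less 30 min break → 8 h 46 min
Thu: 07:03–17:24 = 10 h 21 min; less 30 min break → 9 h 51 min
Fri: 10:09–14:39 = 4 h 30 min; less 30 min break → 4 h 0 min
Sat: 05:47–13:06 = 7 h 19 min; less 30 min break → 6 h 49 min
Tue reg 8 h 21 min / OT 0 h 0 min; Wed reg 8 h 46 min / OT 0 h 0 min; Thu reg 9 h 51 min / OT 0 h 0 min; Fri reg 4 h 0 min / OT 0 h 0 min; Sat reg 6 h 49 min / OT 0 h 0 min.
Totals: regular 37 h 47 min, overtime 0 h 0 min.

Regular 37.78 hours, overtime 0.00 hours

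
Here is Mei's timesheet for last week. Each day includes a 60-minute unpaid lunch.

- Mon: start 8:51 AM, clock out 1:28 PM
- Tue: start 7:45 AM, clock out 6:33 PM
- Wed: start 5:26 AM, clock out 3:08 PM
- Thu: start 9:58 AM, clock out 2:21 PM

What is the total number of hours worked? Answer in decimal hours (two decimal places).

Mon: 8:51 AM–1:28 PM = 4 h 37 min; less 60 min break → 3 h 37 min
Tue: 7:45 AM–6:33 PM = 10 h 48 min; less 60 min break → 9 h 48 min
Wed: 5:26 AM–3:08 PM = 9 h 42 min; less 60 min break → 8 h 42 min
Thu: 9:58 AM–2:21 PM = 4 h 23 min; less 60 min break → 3 h 23 min
Total: 3 h 37 min + 9 h 48 min + 8 h 42 min + 3 h 23 min = 25 h 30 min.

25.50 hours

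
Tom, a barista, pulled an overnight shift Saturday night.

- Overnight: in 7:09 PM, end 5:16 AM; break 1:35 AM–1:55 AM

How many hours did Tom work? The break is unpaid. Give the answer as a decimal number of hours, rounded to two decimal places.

9.78 hours

Overnight: 7:09 PM → midnight = 4 h 51 min; midnight → 5:16 AM = 5 h 16 min; span 10 h 7 min; less 20 min break → 9 h 47 min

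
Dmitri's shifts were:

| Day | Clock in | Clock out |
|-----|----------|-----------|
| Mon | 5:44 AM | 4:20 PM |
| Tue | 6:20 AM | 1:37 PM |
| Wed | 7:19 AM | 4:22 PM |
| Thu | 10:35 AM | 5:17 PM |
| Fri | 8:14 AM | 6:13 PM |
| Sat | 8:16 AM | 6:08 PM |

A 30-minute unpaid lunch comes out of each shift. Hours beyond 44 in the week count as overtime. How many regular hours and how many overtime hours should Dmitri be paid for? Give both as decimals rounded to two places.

Regular 44.00 hours, overtime 6.48 hours

Mon: 5:44 AM–4:20 PM = 10 h 36 min; less 30 min break → 10 h 6 min
Tue: 6:20 AM–1:37 PM = 7 h 17 min; less 30 min break → 6 h 47 min
Wed: 7:19 AM–4:22 PM = 9 h 3 min; less 30 min break → 8 h 33 min
Thu: 10:35 AM–5:17 PM = 6 h 42 min; less 30 min break → 6 h 12 min
Fri: 8:14 AM–6:13 PM = 9 h 59 min; less 30 min break → 9 h 29 min
Sat: 8:16 AM–6:08 PM = 9 h 52 min; less 30 min break → 9 h 22 min
Total worked: 50 h 29 min = 50.48 h.
Threshold 44 h → overtime 6 h 29 min, regular 44 h 0 min.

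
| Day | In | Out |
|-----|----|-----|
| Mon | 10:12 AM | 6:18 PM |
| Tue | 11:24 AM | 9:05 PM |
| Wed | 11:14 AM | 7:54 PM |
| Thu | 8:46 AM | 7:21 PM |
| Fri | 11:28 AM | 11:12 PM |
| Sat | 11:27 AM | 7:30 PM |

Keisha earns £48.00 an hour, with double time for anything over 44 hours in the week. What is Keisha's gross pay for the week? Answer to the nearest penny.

£3342.40

Mon: 10:12 AM–6:18 PM = 8 h 6 min
Tue: 11:24 AM–9:05 PM = 9 h 41 min
Wed: 11:14 AM–7:54 PM = 8 h 40 min
Thu: 8:46 AM–7:21 PM = 10 h 35 min
Fri: 11:28 AM–11:12 PM = 11 h 44 min
Sat: 11:27 AM–7:30 PM = 8 h 3 min
Total worked: 56 h 49 min = 3409 min.
Regular 44 h 0 min = 2640 min at £48.00/h; overtime 12 h 49 min = 769 min at £96.00/h.
Pay = (2640 × £48.00 + 769 × £96.00) ÷ 60 = £3342.40.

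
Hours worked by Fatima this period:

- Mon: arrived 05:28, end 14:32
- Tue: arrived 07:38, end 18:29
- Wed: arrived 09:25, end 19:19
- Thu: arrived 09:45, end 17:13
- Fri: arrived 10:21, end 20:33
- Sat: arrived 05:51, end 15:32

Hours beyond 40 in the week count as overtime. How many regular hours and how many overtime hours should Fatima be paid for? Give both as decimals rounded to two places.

Regular 40.00 hours, overtime 17.17 hours

Mon: 05:28–14:32 = 9 h 4 min
Tue: 07:38–18:29 = 10 h 51 min
Wed: 09:25–19:19 = 9 h 54 min
Thu: 09:45–17:13 = 7 h 28 min
Fri: 10:21–20:33 = 10 h 12 min
Sat: 05:51–15:32 = 9 h 41 min
Total worked: 57 h 10 min = 57.17 h.
Threshold 40 h → overtime 17 h 10 min, regular 40 h 0 min.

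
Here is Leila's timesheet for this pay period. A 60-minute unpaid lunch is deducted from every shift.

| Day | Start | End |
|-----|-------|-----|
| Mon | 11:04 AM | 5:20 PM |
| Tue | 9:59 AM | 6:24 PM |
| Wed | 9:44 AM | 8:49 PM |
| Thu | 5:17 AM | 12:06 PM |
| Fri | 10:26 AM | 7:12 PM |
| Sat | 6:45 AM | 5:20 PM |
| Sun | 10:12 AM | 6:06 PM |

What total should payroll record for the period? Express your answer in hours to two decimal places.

Mon: 11:04 AM–5:20 PM = 6 h 16 min; less 60 min break → 5 h 16 min
Tue: 9:59 AM–6:24 PM = 8 h 25 min; less 60 min break → 7 h 25 min
Wed: 9:44 AM–8:49 PM = 11 h 5 min; less 60 min break → 10 h 5 min
Thu: 5:17 AM–12:06 PM = 6 h 49 min; less 60 min break → 5 h 49 min
Fri: 10:26 AM–7:12 PM = 8 h 46 min; less 60 min break → 7 h 46 min
Sat: 6:45 AM–5:20 PM = 10 h 35 min; less 60 min break → 9 h 35 min
Sun: 10:12 AM–6:06 PM = 7 h 54 min; less 60 min break → 6 h 54 min
Total: 5 h 16 min + 7 h 25 min + 10 h 5 min + 5 h 49 min + 7 h 46 min + 9 h 35 min + 6 h 54 min = 52 h 50 min.

52.83 hours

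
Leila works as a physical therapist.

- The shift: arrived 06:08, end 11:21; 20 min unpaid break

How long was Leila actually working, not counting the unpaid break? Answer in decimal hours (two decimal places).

4.88 hours

The shift: 06:08–11:21 = 5 h 13 min; less 20 min break → 4 h 53 min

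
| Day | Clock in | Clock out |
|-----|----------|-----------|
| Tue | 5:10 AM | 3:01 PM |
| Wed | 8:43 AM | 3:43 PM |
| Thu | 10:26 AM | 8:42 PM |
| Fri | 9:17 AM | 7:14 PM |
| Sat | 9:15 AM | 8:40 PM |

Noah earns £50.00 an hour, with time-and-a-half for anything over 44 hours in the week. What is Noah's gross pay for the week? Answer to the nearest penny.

Tue: 5:10 AM–3:01 PM = 9 h 51 min
Wed: 8:43 AM–3:43 PM = 7 h 0 min
Thu: 10:26 AM–8:42 PM = 10 h 16 min
Fri: 9:17 AM–7:14 PM = 9 h 57 min
Sat: 9:15 AM–8:40 PM = 11 h 25 min
Total worked: 48 h 29 min = 2909 min.
Regular 44 h 0 min = 2640 min at £50.00/h; overtime 4 h 29 min = 269 min at £75.00/h.
Pay = (2640 × £50.00 + 269 × £75.00) ÷ 60 = £2536.25.

£2536.25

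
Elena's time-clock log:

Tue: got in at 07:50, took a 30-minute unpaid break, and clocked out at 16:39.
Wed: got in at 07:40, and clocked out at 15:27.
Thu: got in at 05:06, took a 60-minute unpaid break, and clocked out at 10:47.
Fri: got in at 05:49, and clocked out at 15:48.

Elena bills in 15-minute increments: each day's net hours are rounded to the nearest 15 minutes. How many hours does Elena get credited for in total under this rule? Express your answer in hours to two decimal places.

30.75 hours

Tue: 07:50–16:39 = 8 h 49 min − 30 min = 8 h 19 min → rounds to 8 h 15 min
Wed: 07:40–15:27 = 7 h 47 min → rounds to 7 h 45 min
Thu: 05:06–10:47 = 5 h 41 min − 60 min = 4 h 41 min → rounds to 4 h 45 min
Fri: 05:49–15:48 = 9 h 59 min → rounds to 10 h 0 min
Total credited: 30 h 45 min.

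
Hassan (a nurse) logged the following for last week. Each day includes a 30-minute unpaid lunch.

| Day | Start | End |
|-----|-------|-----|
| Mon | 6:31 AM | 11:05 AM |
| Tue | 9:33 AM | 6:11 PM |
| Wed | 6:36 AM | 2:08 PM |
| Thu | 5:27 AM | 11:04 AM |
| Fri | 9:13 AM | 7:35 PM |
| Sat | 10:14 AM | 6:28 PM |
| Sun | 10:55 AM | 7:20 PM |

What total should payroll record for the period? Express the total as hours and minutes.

49 h 52 min

Mon: 6:31 AM–11:05 AM = 4 h 34 min; less 30 min break → 4 h 4 min
Tue: 9:33 AM–6:11 PM = 8 h 38 min; less 30 min break → 8 h 8 min
Wed: 6:36 AM–2:08 PM = 7 h 32 min; less 30 min break → 7 h 2 min
Thu: 5:27 AM–11:04 AM = 5 h 37 min; less 30 min break → 5 h 7 min
Fri: 9:13 AM–7:35 PM = 10 h 22 min; less 30 min break → 9 h 52 min
Sat: 10:14 AM–6:28 PM = 8 h 14 min; less 30 min break → 7 h 44 min
Sun: 10:55 AM–7:20 PM = 8 h 25 min; less 30 min break → 7 h 55 min
Total: 4 h 4 min + 8 h 8 min + 7 h 2 min + 5 h 7 min + 9 h 52 min + 7 h 44 min + 7 h 55 min = 49 h 52 min.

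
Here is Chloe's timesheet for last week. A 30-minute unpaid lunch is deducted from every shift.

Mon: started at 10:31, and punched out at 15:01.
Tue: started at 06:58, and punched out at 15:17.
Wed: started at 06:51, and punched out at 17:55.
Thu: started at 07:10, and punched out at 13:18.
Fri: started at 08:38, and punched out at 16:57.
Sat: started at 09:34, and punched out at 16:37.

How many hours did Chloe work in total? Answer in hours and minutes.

42 h 23 min

Mon: 10:31–15:01 = 4 h 30 min; less 30 min break → 4 h 0 min
Tue: 06:58–15:17 = 8 h 19 min; less 30 min break → 7 h 49 min
Wed: 06:51–17:55 = 11 h 4 min; less 30 min break → 10 h 34 min
Thu: 07:10–13:18 = 6 h 8 min; less 30 min break → 5 h 38 min
Fri: 08:38–16:57 = 8 h 19 min; less 30 min break → 7 h 49 min
Sat: 09:34–16:37 = 7 h 3 min; less 30 min break → 6 h 33 min
Total: 4 h 0 min + 7 h 49 min + 10 h 34 min + 5 h 38 min + 7 h 49 min + 6 h 33 min = 42 h 23 min.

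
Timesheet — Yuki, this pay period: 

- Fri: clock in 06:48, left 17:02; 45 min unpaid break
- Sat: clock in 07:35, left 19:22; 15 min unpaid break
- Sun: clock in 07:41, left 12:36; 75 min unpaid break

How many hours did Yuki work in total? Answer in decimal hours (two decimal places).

24.68 hours

Fri: 06:48–17:02 = 10 h 14 min; less 45 min break → 9 h 29 min
Sat: 07:35–19:22 = 11 h 47 min; less 15 min break → 11 h 32 min
Sun: 07:41–12:36 = 4 h 55 min; less 75 min break → 3 h 40 min
Total: 9 h 29 min + 11 h 32 min + 3 h 40 min = 24 h 41 min.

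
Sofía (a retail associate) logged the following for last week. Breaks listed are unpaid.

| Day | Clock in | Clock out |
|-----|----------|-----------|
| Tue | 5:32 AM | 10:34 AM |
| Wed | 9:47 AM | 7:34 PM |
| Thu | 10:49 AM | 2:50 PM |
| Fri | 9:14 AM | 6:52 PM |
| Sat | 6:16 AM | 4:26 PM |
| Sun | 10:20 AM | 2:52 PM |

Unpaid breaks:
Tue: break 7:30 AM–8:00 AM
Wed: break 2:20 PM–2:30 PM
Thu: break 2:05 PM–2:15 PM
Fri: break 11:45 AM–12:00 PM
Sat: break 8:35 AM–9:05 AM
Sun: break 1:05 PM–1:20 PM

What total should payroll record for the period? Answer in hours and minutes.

Tue: 5:32 AM–10:34 AM = 5 h 2 min; less 30 min break → 4 h 32 min
Wed: 9:47 AM–7:34 PM = 9 h 47 min; less 10 min break → 9 h 37 min
Thu: 10:49 AM–2:50 PM = 4 h 1 min; less 10 min break → 3 h 51 min
Fri: 9:14 AM–6:52 PM = 9 h 38 min; less 15 min break → 9 h 23 min
Sat: 6:16 AM–4:26 PM = 10 h 10 min; less 30 min break → 9 h 40 min
Sun: 10:20 AM–2:52 PM = 4 h 32 min; less 15 min break → 4 h 17 min
Total: 4 h 32 min + 9 h 37 min + 3 h 51 min + 9 h 23 min + 9 h 40 min + 4 h 17 min = 41 h 20 min.

41 h 20 min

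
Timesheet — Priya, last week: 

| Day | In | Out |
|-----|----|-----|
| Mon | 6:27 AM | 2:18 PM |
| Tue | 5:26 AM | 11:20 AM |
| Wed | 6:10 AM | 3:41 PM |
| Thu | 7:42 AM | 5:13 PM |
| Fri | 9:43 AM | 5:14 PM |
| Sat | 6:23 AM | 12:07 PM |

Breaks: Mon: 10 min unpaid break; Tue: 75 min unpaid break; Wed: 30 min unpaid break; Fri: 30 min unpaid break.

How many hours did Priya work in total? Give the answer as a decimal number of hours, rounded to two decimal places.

43.62 hours

Mon: 6:27 AM–2:18 PM = 7 h 51 min; less 10 min break → 7 h 41 min
Tue: 5:26 AM–11:20 AM = 5 h 54 min; less 75 min break → 4 h 39 min
Wed: 6:10 AM–3:41 PM = 9 h 31 min; less 30 min break → 9 h 1 min
Thu: 7:42 AM–5:13 PM = 9 h 31 min
Fri: 9:43 AM–5:14 PM = 7 h 31 min; less 30 min break → 7 h 1 min
Sat: 6:23 AM–12:07 PM = 5 h 44 min
Total: 7 h 41 min + 4 h 39 min + 9 h 1 min + 9 h 31 min + 7 h 1 min + 5 h 44 min = 43 h 37 min.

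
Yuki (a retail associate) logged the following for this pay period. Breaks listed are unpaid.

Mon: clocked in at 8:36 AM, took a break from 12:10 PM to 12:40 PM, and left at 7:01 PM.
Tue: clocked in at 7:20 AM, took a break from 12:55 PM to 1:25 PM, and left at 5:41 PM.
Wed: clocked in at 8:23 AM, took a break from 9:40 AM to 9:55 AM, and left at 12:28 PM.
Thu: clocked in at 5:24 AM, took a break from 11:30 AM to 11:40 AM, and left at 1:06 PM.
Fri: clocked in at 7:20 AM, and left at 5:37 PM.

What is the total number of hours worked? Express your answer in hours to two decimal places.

41.42 hours

Mon: 8:36 AM–7:01 PM = 10 h 25 min; less 30 min break → 9 h 55 min
Tue: 7:20 AM–5:41 PM = 10 h 21 min; less 30 min break → 9 h 51 min
Wed: 8:23 AM–12:28 PM = 4 h 5 min; less 15 min break → 3 h 50 min
Thu: 5:24 AM–1:06 PM = 7 h 42 min; less 10 min break → 7 h 32 min
Fri: 7:20 AM–5:37 PM = 10 h 17 min
Total: 9 h 55 min + 9 h 51 min + 3 h 50 min + 7 h 32 min + 10 h 17 min = 41 h 25 min.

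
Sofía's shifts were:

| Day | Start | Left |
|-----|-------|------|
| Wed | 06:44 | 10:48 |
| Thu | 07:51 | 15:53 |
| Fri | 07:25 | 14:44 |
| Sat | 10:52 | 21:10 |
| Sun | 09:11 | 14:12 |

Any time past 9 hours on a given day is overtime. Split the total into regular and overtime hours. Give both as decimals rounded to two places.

Regular 33.43 hours, overtime 1.30 hours

Wed: 06:44–10:48 = 4 h 4 min
Thu: 07:51–15:53 = 8 h 2 min
Fri: 07:25–14:44 = 7 h 19 min
Sat: 10:52–21:10 = 10 h 18 min
Sun: 09:11–14:12 = 5 h 1 min
Wed reg 4 h 4 min / OT 0 h 0 min; Thu reg 8 h 2 min / OT 0 h 0 min; Fri reg 7 h 19 min / OT 0 h 0 min; Sat reg 9 h 0 min / OT 1 h 18 min; Sun reg 5 h 1 min / OT 0 h 0 min.
Totals: regular 33 h 26 min, overtime 1 h 18 min.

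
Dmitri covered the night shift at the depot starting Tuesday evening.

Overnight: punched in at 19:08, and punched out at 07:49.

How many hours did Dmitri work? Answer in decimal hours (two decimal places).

12.68 hours

Overnight: 19:08 → midnight = 4 h 52 min; midnight → 07:49 = 7 h 49 min; span 12 h 41 min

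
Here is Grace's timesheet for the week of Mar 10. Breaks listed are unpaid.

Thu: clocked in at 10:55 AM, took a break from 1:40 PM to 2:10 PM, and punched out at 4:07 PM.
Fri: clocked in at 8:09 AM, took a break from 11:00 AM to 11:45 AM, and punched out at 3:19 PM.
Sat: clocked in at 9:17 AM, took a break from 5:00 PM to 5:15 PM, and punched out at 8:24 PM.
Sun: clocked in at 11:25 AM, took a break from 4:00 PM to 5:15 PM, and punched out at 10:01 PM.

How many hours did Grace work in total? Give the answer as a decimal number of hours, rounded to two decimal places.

Thu: 10:55 AM–4:07 PM = 5 h 12 min; less 30 min break → 4 h 42 min
Fri: 8:09 AM–3:19 PM = 7 h 10 min; less 45 min break → 6 h 25 min
Sat: 9:17 AM–8:24 PM = 11 h 7 min; less 15 min break → 10 h 52 min
Sun: 11:25 AM–10:01 PM = 10 h 36 min; less 75 min break → 9 h 21 min
Total: 4 h 42 min + 6 h 25 min + 10 h 52 min + 9 h 21 min = 31 h 20 min.

31.33 hours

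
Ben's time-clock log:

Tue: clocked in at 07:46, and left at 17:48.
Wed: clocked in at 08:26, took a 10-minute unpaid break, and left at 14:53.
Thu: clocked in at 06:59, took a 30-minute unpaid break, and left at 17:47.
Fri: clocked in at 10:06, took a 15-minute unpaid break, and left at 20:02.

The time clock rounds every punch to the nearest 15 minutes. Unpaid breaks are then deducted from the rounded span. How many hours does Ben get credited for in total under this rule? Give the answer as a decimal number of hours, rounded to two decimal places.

Tue: in 07:46→07:45, out 17:48→17:45; 10 h 0 min
Wed: in 08:26→08:30, out 14:53→15:00; 6 h 30 min − 10 min = 6 h 20 min
Thu: in 06:59→07:00, out 17:47→17:45; 10 h 45 min − 30 min = 10 h 15 min
Fri: in 10:06→10:00, out 20:02→20:00; 10 h 0 min − 15 min = 9 h 45 min
Total credited: 36 h 20 min.

36.33 hours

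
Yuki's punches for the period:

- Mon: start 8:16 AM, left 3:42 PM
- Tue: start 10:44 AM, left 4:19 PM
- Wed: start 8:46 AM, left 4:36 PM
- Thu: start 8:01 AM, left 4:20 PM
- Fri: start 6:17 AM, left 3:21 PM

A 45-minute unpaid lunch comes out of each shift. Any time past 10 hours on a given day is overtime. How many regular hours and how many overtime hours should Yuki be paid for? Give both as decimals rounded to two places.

Regular 34.48 hours, overtime 0.00 hours

Mon: 8:16 AM–3:42 PM = 7 h 26 min; less 45 min break → 6 h 41 min
Tue: 10:44 AM–4:19 PM = 5 h 35 min; less 45 min break → 4 h 50 min
Wed: 8:46 AM–4:36 PM = 7 h 50 min; less 45 min break → 7 h 5 min
Thu: 8:01 AM–4:20 PM = 8 h 19 min; less 45 min break → 7 h 34 min
Fri: 6:17 AM–3:21 PM = 9 h 4 min; less 45 min break → 8 h 19 min
Mon reg 6 h 41 min / OT 0 h 0 min; Tue reg 4 h 50 min / OT 0 h 0 min; Wed reg 7 h 5 min / OT 0 h 0 min; Thu reg 7 h 34 min / OT 0 h 0 min; Fri reg 8 h 19 min / OT 0 h 0 min.
Totals: regular 34 h 29 min, overtime 0 h 0 min.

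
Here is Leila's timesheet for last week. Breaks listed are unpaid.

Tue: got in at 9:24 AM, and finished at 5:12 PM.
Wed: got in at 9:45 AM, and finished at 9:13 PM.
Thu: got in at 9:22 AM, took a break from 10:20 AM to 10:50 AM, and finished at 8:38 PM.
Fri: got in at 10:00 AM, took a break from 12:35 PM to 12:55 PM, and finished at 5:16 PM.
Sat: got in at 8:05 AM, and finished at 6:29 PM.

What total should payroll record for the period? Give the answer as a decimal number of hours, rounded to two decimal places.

Tue: 9:24 AM–5:12 PM = 7 h 48 min
Wed: 9:45 AM–9:13 PM = 11 h 28 min
Thu: 9:22 AM–8:38 PM = 11 h 16 min; less 30 min break → 10 h 46 min
Fri: 10:00 AM–5:16 PM = 7 h 16 min; less 20 min break → 6 h 56 min
Sat: 8:05 AM–6:29 PM = 10 h 24 min
Total: 7 h 48 min + 11 h 28 min + 10 h 46 min + 6 h 56 min + 10 h 24 min = 47 h 22 min.

47.37 hours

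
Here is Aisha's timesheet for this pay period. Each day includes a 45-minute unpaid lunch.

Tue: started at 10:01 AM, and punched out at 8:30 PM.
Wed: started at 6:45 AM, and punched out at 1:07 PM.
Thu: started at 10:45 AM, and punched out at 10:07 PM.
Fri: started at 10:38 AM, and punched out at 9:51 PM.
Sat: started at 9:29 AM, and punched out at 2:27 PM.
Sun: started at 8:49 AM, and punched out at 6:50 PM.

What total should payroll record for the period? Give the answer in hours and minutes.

49 h 55 min

Tue: 10:01 AM–8:30 PM = 10 h 29 min; less 45 min break → 9 h 44 min
Wed: 6:45 AM–1:07 PM = 6 h 22 min; less 45 min break → 5 h 37 min
Thu: 10:45 AM–10:07 PM = 11 h 22 min; less 45 min break → 10 h 37 min
Fri: 10:38 AM–9:51 PM = 11 h 13 min; less 45 min break → 10 h 28 min
Sat: 9:29 AM–2:27 PM = 4 h 58 min; less 45 min break → 4 h 13 min
Sun: 8:49 AM–6:50 PM = 10 h 1 min; less 45 min break → 9 h 16 min
Total: 9 h 44 min + 5 h 37 min + 10 h 37 min + 10 h 28 min + 4 h 13 min + 9 h 16 min = 49 h 55 min.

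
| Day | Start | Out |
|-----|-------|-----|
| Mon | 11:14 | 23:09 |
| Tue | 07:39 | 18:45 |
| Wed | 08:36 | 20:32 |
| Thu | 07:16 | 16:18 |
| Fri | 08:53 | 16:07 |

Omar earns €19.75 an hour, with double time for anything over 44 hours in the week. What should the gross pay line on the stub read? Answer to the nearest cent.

€1154.06

Mon: 11:14–23:09 = 11 h 55 min
Tue: 07:39–18:45 = 11 h 6 min
Wed: 08:36–20:32 = 11 h 56 min
Thu: 07:16–16:18 = 9 h 2 min
Fri: 08:53–16:07 = 7 h 14 min
Total worked: 51 h 13 min = 3073 min.
Regular 44 h 0 min = 2640 min at €19.75/h; overtime 7 h 13 min = 433 min at €39.50/h.
Pay = (2640 × €19.75 + 433 × €39.50) ÷ 60 = €1154.06.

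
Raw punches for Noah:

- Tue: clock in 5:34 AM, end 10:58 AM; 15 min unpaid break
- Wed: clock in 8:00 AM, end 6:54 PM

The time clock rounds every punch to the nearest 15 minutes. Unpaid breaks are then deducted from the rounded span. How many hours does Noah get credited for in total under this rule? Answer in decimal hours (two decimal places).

16.25 hours

Tue: in 5:34 AM→5:30 AM, out 10:58 AM→11:00 AM; 5 h 30 min − 15 min = 5 h 15 min
Wed: in 8:00 AM→8:00 AM, out 6:54 PM→7:00 PM; 11 h 0 min
Total credited: 16 h 15 min.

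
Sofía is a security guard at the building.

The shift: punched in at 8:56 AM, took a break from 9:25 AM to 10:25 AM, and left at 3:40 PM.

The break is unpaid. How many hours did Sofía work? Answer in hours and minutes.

5 h 44 min

The shift: 8:56 AM–3:40 PM = 6 h 44 min; less 60 min break → 5 h 44 min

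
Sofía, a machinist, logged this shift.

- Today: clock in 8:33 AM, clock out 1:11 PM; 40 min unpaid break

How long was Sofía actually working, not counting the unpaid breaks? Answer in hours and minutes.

3 h 58 min

Today: 8:33 AM–1:11 PM = 4 h 38 min; less 40 min break → 3 h 58 min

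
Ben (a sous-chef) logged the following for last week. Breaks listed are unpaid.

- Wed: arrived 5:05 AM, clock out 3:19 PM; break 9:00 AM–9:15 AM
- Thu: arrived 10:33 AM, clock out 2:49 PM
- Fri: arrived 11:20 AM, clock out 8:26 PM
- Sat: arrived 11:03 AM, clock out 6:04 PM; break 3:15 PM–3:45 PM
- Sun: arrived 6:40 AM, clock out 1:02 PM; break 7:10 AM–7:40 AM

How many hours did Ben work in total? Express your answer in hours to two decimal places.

Wed: 5:05 AM–3:19 PM = 10 h 14 min; less 15 min break → 9 h 59 min
Thu: 10:33 AM–2:49 PM = 4 h 16 min
Fri: 11:20 AM–8:26 PM = 9 h 6 min
Sat: 11:03 AM–6:04 PM = 7 h 1 min; less 30 min break → 6 h 31 min
Sun: 6:40 AM–1:02 PM = 6 h 22 min; less 30 min break → 5 h 52 min
Total: 9 h 59 min + 4 h 16 min + 9 h 6 min + 6 h 31 min + 5 h 52 min = 35 h 44 min.

35.73 hours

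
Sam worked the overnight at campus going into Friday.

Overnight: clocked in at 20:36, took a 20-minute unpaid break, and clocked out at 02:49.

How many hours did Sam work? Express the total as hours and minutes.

5 h 53 min

Overnight: 20:36 → midnight = 3 h 24 min; midnight → 02:49 = 2 h 49 min; span 6 h 13 min; less 20 min break → 5 h 53 min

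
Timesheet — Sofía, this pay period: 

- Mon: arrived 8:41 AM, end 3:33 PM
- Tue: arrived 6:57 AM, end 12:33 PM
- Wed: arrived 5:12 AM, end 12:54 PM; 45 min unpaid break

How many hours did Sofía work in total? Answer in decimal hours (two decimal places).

19.42 hours

Mon: 8:41 AM–3:33 PM = 6 h 52 min
Tue: 6:57 AM–12:33 PM = 5 h 36 min
Wed: 5:12 AM–12:54 PM = 7 h 42 min; less 45 min break → 6 h 57 min
Total: 6 h 52 min + 5 h 36 min + 6 h 57 min = 19 h 25 min.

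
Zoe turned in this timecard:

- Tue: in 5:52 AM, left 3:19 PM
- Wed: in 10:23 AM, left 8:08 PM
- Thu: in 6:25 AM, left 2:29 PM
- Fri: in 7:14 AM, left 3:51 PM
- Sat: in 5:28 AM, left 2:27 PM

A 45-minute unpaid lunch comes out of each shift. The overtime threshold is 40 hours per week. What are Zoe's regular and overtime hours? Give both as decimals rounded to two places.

Regular 40.00 hours, overtime 1.12 hours

Tue: 5:52 AM–3:19 PM = 9 h 27 min; less 45 min break → 8 h 42 min
Wed: 10:23 AM–8:08 PM = 9 h 45 min; less 45 min break → 9 h 0 min
Thu: 6:25 AM–2:29 PM = 8 h 4 min; less 45 min break → 7 h 19 min
Fri: 7:14 AM–3:51 PM = 8 h 37 min; less 45 min break → 7 h 52 min
Sat: 5:28 AM–2:27 PM = 8 h 59 min; less 45 min break → 8 h 14 min
Total worked: 41 h 7 min = 41.12 h.
Threshold 40 h → overtime 1 h 7 min, regular 40 h 0 min.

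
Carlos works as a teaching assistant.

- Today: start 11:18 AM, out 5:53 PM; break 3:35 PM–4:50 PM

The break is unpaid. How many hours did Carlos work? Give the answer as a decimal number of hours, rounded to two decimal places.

5.33 hours

Today: 11:18 AM–5:53 PM = 6 h 35 min; less 75 min break → 5 h 20 min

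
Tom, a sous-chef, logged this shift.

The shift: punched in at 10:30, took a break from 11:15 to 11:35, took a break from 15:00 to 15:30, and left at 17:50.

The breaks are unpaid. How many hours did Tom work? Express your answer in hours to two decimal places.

6.50 hours

The shift: 10:30–17:50 = 7 h 20 min; less 50 min break → 6 h 30 min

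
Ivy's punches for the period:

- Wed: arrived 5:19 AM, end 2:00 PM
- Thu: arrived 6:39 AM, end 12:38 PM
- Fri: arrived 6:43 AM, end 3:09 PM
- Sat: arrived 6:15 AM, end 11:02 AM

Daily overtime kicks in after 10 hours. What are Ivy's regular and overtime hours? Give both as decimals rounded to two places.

Wed: 5:19 AM–2:00 PM = 8 h 41 min
Thu: 6:39 AM–12:38 PM = 5 h 59 min
Fri: 6:43 AM–3:09 PM = 8 h 26 min
Sat: 6:15 AM–11:02 AM = 4 h 47 min
Wed reg 8 h 41 min / OT 0 h 0 min; Thu reg 5 h 59 min / OT 0 h 0 min; Fri reg 8 h 26 min / OT 0 h 0 min; Sat reg 4 h 47 min / OT 0 h 0 min.
Totals: regular 27 h 53 min, overtime 0 h 0 min.

Regular 27.88 hours, overtime 0.00 hours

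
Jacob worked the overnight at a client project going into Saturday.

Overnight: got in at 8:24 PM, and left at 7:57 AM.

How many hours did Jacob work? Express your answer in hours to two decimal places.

Overnight: 8:24 PM → midnight = 3 h 36 min; midnight → 7:57 AM = 7 h 57 min; span 11 h 33 min

11.55 hours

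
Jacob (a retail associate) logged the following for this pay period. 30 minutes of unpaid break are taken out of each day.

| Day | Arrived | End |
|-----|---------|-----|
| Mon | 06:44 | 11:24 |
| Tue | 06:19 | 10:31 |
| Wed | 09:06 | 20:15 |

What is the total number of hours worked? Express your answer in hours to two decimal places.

18.52 hours

Mon: 06:44–11:24 = 4 h 40 min; less 30 min break → 4 h 10 min
Tue: 06:19–10:31 = 4 h 12 min; less 30 min break → 3 h 42 min
Wed: 09:06–20:15 = 11 h 9 min; less 30 min break → 10 h 39 min
Total: 4 h 10 min + 3 h 42 min + 10 h 39 min = 18 h 31 min.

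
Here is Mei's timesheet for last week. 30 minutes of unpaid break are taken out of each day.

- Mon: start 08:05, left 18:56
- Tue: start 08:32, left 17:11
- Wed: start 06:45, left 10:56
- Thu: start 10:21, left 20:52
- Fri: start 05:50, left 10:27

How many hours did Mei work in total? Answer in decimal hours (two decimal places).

36.32 hours

Mon: 08:05–18:56 = 10 h 51 min; less 30 min break → 10 h 21 min
Tue: 08:32–17:11 = 8 h 39 min; less 30 min break → 8 h 9 min
Wed: 06:45–10:56 = 4 h 11 min; less 30 min break → 3 h 41 min
Thu: 10:21–20:52 = 10 h 31 min; less 30 min break → 10 h 1 min
Fri: 05:50–10:27 = 4 h 37 min; less 30 min break → 4 h 7 min
Total: 10 h 21 min + 8 h 9 min + 3 h 41 min + 10 h 1 min + 4 h 7 min = 36 h 19 min.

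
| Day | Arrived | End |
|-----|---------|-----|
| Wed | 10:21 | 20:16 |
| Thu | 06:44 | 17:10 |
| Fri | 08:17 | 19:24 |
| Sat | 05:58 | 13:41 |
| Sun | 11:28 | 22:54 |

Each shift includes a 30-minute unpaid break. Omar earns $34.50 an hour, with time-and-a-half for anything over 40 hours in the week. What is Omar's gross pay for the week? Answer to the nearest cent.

Wed: 10:21–20:16 = 9 h 55 min; less 30 min break → 9 h 25 min
Thu: 06:44–17:10 = 10 h 26 min; less 30 min break → 9 h 56 min
Fri: 08:17–19:24 = 11 h 7 min; less 30 min break → 10 h 37 min
Sat: 05:58–13:41 = 7 h 43 min; less 30 min break → 7 h 13 min
Sun: 11:28–22:54 = 11 h 26 min; less 30 min break → 10 h 56 min
Total worked: 48 h 7 min = 2887 min.
Regular 40 h 0 min = 2400 min at $34.50/h; overtime 8 h 7 min = 487 min at $51.75/h.
Pay = (2400 × $34.50 + 487 × $51.75) ÷ 60 = $1800.04.

$1800.04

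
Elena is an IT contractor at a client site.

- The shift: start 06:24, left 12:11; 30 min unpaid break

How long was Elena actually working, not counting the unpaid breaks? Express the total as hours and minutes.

The shift: 06:24–12:11 = 5 h 47 min; less 30 min break → 5 h 17 min

5 h 17 min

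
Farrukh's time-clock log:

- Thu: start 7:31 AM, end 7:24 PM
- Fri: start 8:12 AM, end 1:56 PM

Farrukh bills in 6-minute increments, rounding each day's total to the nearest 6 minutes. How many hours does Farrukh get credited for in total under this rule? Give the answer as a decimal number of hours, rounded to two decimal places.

Thu: 7:31 AM–7:24 PM = 11 h 53 min → rounds to 11 h 54 min
Fri: 8:12 AM–1:56 PM = 5 h 44 min → rounds to 5 h 42 min
Total credited: 17 h 36 min.

17.60 hours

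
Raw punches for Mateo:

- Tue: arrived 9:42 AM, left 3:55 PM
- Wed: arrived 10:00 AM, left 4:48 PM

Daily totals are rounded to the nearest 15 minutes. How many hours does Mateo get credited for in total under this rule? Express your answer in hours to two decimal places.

Tue: 9:42 AM–3:55 PM = 6 h 13 min → rounds to 6 h 15 min
Wed: 10:00 AM–4:48 PM = 6 h 48 min → rounds to 6 h 45 min
Total credited: 13 h 0 min.

13.00 hours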